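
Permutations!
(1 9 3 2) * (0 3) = (0 3 2 1 9) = [3, 9, 1, 2, 4, 5, 6, 7, 8, 0]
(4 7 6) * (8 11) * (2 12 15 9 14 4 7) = (2 12 15 9 14 4)(6 7)(8 11) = [0, 1, 12, 3, 2, 5, 7, 6, 11, 14, 10, 8, 15, 13, 4, 9]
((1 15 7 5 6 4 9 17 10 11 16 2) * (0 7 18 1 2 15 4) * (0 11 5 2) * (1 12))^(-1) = (0 2 7)(1 12 18 15 16 11 6 5 10 17 9 4)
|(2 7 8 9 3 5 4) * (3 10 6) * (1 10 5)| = |(1 10 6 3)(2 7 8 9 5 4)| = 12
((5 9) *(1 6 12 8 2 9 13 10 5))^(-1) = ((1 6 12 8 2 9)(5 13 10))^(-1) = (1 9 2 8 12 6)(5 10 13)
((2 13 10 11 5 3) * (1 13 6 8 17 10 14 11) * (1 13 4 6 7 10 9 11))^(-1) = (1 14 13 10 7 2 3 5 11 9 17 8 6 4)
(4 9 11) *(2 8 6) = [0, 1, 8, 3, 9, 5, 2, 7, 6, 11, 10, 4] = (2 8 6)(4 9 11)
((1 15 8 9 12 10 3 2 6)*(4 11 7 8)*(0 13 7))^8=((0 13 7 8 9 12 10 3 2 6 1 15 4 11))^8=(0 2 7 1 9 4 10)(3 13 6 8 15 12 11)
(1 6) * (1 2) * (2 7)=[0, 6, 1, 3, 4, 5, 7, 2]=(1 6 7 2)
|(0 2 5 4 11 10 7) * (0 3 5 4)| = 8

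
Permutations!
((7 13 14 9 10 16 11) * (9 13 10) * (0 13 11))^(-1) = ((0 13 14 11 7 10 16))^(-1) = (0 16 10 7 11 14 13)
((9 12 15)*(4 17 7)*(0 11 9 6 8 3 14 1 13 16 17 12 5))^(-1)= ((0 11 9 5)(1 13 16 17 7 4 12 15 6 8 3 14))^(-1)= (0 5 9 11)(1 14 3 8 6 15 12 4 7 17 16 13)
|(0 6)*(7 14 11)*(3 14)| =4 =|(0 6)(3 14 11 7)|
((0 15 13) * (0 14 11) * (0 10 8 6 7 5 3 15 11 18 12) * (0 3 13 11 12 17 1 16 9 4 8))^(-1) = ((0 12 3 15 11 10)(1 16 9 4 8 6 7 5 13 14 18 17))^(-1) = (0 10 11 15 3 12)(1 17 18 14 13 5 7 6 8 4 9 16)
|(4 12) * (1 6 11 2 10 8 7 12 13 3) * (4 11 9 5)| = 42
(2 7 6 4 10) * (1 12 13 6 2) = (1 12 13 6 4 10)(2 7) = [0, 12, 7, 3, 10, 5, 4, 2, 8, 9, 1, 11, 13, 6]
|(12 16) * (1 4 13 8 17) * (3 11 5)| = 30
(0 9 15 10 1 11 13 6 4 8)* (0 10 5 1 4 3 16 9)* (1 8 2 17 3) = [0, 11, 17, 16, 2, 8, 1, 7, 10, 15, 4, 13, 12, 6, 14, 5, 9, 3] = (1 11 13 6)(2 17 3 16 9 15 5 8 10 4)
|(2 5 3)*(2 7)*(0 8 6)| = |(0 8 6)(2 5 3 7)| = 12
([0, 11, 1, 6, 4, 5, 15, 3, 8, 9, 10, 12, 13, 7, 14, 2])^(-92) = [0, 15, 6, 13, 4, 5, 7, 12, 8, 9, 10, 2, 1, 11, 14, 3]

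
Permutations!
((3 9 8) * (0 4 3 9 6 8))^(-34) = ((0 4 3 6 8 9))^(-34) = (0 3 8)(4 6 9)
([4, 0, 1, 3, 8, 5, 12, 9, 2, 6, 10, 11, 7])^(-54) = [4, 0, 1, 3, 8, 5, 7, 6, 2, 12, 10, 11, 9]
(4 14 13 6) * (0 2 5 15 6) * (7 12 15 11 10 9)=(0 2 5 11 10 9 7 12 15 6 4 14 13)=[2, 1, 5, 3, 14, 11, 4, 12, 8, 7, 9, 10, 15, 0, 13, 6]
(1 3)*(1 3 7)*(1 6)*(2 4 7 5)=(1 5 2 4 7 6)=[0, 5, 4, 3, 7, 2, 1, 6]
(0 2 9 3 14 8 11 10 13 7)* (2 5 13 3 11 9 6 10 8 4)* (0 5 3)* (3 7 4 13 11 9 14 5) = (0 7 3 5 11 8 14 13 4 2 6 10) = [7, 1, 6, 5, 2, 11, 10, 3, 14, 9, 0, 8, 12, 4, 13]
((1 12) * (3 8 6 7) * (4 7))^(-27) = (1 12)(3 4 8 7 6)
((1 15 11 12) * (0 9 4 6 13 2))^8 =(15)(0 4 13)(2 9 6)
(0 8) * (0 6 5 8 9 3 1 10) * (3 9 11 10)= (0 11 10)(1 3)(5 8 6)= [11, 3, 2, 1, 4, 8, 5, 7, 6, 9, 0, 10]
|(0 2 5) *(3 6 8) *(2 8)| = 6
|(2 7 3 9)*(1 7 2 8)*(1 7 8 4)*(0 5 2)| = |(0 5 2)(1 8 7 3 9 4)| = 6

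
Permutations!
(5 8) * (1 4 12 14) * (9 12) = [0, 4, 2, 3, 9, 8, 6, 7, 5, 12, 10, 11, 14, 13, 1] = (1 4 9 12 14)(5 8)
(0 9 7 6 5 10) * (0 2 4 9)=[0, 1, 4, 3, 9, 10, 5, 6, 8, 7, 2]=(2 4 9 7 6 5 10)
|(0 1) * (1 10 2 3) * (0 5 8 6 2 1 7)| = 9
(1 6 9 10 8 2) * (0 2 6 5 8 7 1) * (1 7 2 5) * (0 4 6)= (0 5 8)(2 4 6 9 10)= [5, 1, 4, 3, 6, 8, 9, 7, 0, 10, 2]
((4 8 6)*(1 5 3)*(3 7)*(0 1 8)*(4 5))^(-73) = (0 4 1)(3 6 7 8 5)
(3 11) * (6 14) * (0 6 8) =(0 6 14 8)(3 11) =[6, 1, 2, 11, 4, 5, 14, 7, 0, 9, 10, 3, 12, 13, 8]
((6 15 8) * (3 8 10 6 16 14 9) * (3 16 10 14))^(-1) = (3 16 9 14 15 6 10 8)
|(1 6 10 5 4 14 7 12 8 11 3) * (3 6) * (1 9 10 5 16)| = |(1 3 9 10 16)(4 14 7 12 8 11 6 5)| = 40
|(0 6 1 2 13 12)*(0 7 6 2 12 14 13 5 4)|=4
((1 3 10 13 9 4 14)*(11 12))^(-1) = ((1 3 10 13 9 4 14)(11 12))^(-1) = (1 14 4 9 13 10 3)(11 12)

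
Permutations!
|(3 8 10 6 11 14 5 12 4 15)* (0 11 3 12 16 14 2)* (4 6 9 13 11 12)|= |(0 12 6 3 8 10 9 13 11 2)(4 15)(5 16 14)|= 30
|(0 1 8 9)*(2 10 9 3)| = |(0 1 8 3 2 10 9)| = 7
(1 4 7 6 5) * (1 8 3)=(1 4 7 6 5 8 3)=[0, 4, 2, 1, 7, 8, 5, 6, 3]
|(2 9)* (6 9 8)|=|(2 8 6 9)|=4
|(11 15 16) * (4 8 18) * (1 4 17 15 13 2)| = |(1 4 8 18 17 15 16 11 13 2)| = 10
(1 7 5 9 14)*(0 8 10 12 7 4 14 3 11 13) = (0 8 10 12 7 5 9 3 11 13)(1 4 14) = [8, 4, 2, 11, 14, 9, 6, 5, 10, 3, 12, 13, 7, 0, 1]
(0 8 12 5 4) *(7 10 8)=(0 7 10 8 12 5 4)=[7, 1, 2, 3, 0, 4, 6, 10, 12, 9, 8, 11, 5]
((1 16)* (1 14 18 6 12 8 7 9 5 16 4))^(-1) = ((1 4)(5 16 14 18 6 12 8 7 9))^(-1) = (1 4)(5 9 7 8 12 6 18 14 16)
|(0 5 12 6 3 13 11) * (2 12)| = |(0 5 2 12 6 3 13 11)| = 8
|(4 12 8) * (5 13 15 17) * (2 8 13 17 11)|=14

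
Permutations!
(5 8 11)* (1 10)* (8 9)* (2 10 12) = (1 12 2 10)(5 9 8 11) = [0, 12, 10, 3, 4, 9, 6, 7, 11, 8, 1, 5, 2]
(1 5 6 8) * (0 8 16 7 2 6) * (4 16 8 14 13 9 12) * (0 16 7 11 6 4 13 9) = [14, 5, 4, 3, 7, 16, 8, 2, 1, 12, 10, 6, 13, 0, 9, 15, 11] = (0 14 9 12 13)(1 5 16 11 6 8)(2 4 7)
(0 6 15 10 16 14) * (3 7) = (0 6 15 10 16 14)(3 7) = [6, 1, 2, 7, 4, 5, 15, 3, 8, 9, 16, 11, 12, 13, 0, 10, 14]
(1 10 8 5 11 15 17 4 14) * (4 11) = (1 10 8 5 4 14)(11 15 17) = [0, 10, 2, 3, 14, 4, 6, 7, 5, 9, 8, 15, 12, 13, 1, 17, 16, 11]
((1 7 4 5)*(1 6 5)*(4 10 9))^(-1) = (1 4 9 10 7)(5 6)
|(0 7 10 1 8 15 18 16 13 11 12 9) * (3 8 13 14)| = 24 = |(0 7 10 1 13 11 12 9)(3 8 15 18 16 14)|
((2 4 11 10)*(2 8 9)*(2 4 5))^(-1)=((2 5)(4 11 10 8 9))^(-1)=(2 5)(4 9 8 10 11)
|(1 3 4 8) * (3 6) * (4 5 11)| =|(1 6 3 5 11 4 8)| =7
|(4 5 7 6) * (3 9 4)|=6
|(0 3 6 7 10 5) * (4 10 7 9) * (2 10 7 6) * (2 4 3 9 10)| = 8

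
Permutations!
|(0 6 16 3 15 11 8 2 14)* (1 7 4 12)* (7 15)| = |(0 6 16 3 7 4 12 1 15 11 8 2 14)| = 13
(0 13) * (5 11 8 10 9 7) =(0 13)(5 11 8 10 9 7) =[13, 1, 2, 3, 4, 11, 6, 5, 10, 7, 9, 8, 12, 0]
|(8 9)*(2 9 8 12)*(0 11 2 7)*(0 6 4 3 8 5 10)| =12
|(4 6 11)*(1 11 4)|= |(1 11)(4 6)|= 2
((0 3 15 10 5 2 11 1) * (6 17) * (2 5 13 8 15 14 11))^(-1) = (0 1 11 14 3)(6 17)(8 13 10 15)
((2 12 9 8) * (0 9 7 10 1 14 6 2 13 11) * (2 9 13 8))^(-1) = ((0 13 11)(1 14 6 9 2 12 7 10))^(-1) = (0 11 13)(1 10 7 12 2 9 6 14)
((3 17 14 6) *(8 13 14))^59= ((3 17 8 13 14 6))^59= (3 6 14 13 8 17)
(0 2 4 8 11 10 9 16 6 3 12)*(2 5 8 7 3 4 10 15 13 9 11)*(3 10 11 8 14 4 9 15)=[5, 1, 11, 12, 7, 14, 9, 10, 2, 16, 8, 3, 0, 15, 4, 13, 6]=(0 5 14 4 7 10 8 2 11 3 12)(6 9 16)(13 15)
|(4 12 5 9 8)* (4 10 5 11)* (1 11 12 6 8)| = 8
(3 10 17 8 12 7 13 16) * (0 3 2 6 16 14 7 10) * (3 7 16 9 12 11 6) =[7, 1, 3, 0, 4, 5, 9, 13, 11, 12, 17, 6, 10, 14, 16, 15, 2, 8] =(0 7 13 14 16 2 3)(6 9 12 10 17 8 11)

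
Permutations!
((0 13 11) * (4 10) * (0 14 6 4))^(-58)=(0 4 14 13 10 6 11)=((0 13 11 14 6 4 10))^(-58)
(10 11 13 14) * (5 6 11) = (5 6 11 13 14 10) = [0, 1, 2, 3, 4, 6, 11, 7, 8, 9, 5, 13, 12, 14, 10]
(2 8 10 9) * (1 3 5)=(1 3 5)(2 8 10 9)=[0, 3, 8, 5, 4, 1, 6, 7, 10, 2, 9]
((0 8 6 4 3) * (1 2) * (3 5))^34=(0 5 6)(3 4 8)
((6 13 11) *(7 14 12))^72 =((6 13 11)(7 14 12))^72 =(14)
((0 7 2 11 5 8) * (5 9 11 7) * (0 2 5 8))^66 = (11)(0 8 2 7 5)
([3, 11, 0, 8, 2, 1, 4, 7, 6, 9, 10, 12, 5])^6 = [0, 12, 2, 3, 4, 11, 6, 7, 8, 9, 10, 5, 1]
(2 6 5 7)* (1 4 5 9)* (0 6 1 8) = (0 6 9 8)(1 4 5 7 2) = [6, 4, 1, 3, 5, 7, 9, 2, 0, 8]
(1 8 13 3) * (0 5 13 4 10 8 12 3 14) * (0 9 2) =(0 5 13 14 9 2)(1 12 3)(4 10 8) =[5, 12, 0, 1, 10, 13, 6, 7, 4, 2, 8, 11, 3, 14, 9]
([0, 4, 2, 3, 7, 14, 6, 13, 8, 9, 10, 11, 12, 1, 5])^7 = (1 13 7 4)(5 14)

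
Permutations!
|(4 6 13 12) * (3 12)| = 5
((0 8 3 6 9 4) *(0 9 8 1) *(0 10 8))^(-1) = (0 6 3 8 10 1)(4 9)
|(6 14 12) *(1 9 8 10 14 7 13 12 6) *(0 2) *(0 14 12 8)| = 11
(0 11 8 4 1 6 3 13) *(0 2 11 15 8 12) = (0 15 8 4 1 6 3 13 2 11 12) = [15, 6, 11, 13, 1, 5, 3, 7, 4, 9, 10, 12, 0, 2, 14, 8]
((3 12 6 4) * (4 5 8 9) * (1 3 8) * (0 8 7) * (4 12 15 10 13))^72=(0 3 8 15 9 10 12 13 6 4 5 7 1)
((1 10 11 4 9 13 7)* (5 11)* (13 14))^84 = ((1 10 5 11 4 9 14 13 7))^84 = (1 11 14)(4 13 10)(5 9 7)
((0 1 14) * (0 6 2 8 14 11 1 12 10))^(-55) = (0 10 12)(1 11)(2 8 14 6)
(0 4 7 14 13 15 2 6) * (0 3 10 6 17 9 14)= (0 4 7)(2 17 9 14 13 15)(3 10 6)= [4, 1, 17, 10, 7, 5, 3, 0, 8, 14, 6, 11, 12, 15, 13, 2, 16, 9]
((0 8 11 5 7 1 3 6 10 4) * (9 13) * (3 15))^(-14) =(0 6 1 11 4 3 7 8 10 15 5)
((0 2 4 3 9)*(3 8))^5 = ((0 2 4 8 3 9))^5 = (0 9 3 8 4 2)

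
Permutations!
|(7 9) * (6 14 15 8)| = 4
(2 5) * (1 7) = (1 7)(2 5) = [0, 7, 5, 3, 4, 2, 6, 1]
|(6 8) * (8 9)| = 3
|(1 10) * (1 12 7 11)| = |(1 10 12 7 11)| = 5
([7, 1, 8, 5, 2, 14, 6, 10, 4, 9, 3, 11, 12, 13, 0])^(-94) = (0 10 5)(2 4 8)(3 14 7)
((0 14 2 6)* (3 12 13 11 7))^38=(0 2)(3 11 12 7 13)(6 14)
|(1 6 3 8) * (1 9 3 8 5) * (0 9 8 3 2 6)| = |(0 9 2 6 3 5 1)| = 7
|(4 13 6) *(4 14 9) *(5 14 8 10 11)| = 9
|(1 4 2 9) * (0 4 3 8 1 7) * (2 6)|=6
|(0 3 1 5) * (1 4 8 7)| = |(0 3 4 8 7 1 5)| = 7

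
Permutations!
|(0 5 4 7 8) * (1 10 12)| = 15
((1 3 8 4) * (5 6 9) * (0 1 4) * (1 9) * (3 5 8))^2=((0 9 8)(1 5 6))^2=(0 8 9)(1 6 5)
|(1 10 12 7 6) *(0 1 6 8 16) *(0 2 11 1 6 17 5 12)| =12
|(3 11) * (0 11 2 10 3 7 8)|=|(0 11 7 8)(2 10 3)|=12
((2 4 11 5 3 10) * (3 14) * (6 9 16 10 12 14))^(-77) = (2 5 16 4 6 10 11 9)(3 12 14)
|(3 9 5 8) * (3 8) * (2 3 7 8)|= 6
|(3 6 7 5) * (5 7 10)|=|(3 6 10 5)|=4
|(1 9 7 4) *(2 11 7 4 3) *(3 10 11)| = |(1 9 4)(2 3)(7 10 11)| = 6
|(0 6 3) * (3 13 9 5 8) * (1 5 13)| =|(0 6 1 5 8 3)(9 13)| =6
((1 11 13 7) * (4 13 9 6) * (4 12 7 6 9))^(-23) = (1 12 13 11 7 6 4)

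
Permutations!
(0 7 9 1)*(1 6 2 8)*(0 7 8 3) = (0 8 1 7 9 6 2 3) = [8, 7, 3, 0, 4, 5, 2, 9, 1, 6]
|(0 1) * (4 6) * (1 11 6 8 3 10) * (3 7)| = |(0 11 6 4 8 7 3 10 1)| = 9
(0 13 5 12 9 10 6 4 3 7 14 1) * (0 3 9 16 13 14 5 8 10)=(0 14 1 3 7 5 12 16 13 8 10 6 4 9)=[14, 3, 2, 7, 9, 12, 4, 5, 10, 0, 6, 11, 16, 8, 1, 15, 13]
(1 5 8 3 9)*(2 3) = (1 5 8 2 3 9) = [0, 5, 3, 9, 4, 8, 6, 7, 2, 1]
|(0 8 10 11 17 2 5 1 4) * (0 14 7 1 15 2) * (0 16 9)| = |(0 8 10 11 17 16 9)(1 4 14 7)(2 5 15)| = 84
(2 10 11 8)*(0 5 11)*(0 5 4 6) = (0 4 6)(2 10 5 11 8) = [4, 1, 10, 3, 6, 11, 0, 7, 2, 9, 5, 8]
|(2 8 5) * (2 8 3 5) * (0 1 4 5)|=7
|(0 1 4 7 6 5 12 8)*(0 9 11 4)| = 8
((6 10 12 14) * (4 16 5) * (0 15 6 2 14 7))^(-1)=(0 7 12 10 6 15)(2 14)(4 5 16)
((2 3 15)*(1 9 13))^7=((1 9 13)(2 3 15))^7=(1 9 13)(2 3 15)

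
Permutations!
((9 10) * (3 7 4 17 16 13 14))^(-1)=(3 14 13 16 17 4 7)(9 10)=((3 7 4 17 16 13 14)(9 10))^(-1)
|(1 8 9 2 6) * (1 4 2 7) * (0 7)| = 15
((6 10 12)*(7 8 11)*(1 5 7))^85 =(6 10 12)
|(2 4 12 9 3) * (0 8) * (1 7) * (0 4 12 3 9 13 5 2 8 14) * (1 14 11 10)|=12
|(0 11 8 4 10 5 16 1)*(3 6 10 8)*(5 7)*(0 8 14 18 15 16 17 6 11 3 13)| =|(0 3 11 13)(1 8 4 14 18 15 16)(5 17 6 10 7)| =140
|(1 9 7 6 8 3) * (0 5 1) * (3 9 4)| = |(0 5 1 4 3)(6 8 9 7)| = 20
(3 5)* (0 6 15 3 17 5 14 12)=(0 6 15 3 14 12)(5 17)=[6, 1, 2, 14, 4, 17, 15, 7, 8, 9, 10, 11, 0, 13, 12, 3, 16, 5]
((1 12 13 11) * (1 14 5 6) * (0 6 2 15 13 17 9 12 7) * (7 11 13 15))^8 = (9 17 12)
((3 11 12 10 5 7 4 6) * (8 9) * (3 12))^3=(3 11)(4 10)(5 6)(7 12)(8 9)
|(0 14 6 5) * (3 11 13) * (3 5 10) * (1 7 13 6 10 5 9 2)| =35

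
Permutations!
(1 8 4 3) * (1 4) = (1 8)(3 4) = [0, 8, 2, 4, 3, 5, 6, 7, 1]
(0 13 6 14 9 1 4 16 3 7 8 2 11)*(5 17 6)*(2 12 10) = (0 13 5 17 6 14 9 1 4 16 3 7 8 12 10 2 11) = [13, 4, 11, 7, 16, 17, 14, 8, 12, 1, 2, 0, 10, 5, 9, 15, 3, 6]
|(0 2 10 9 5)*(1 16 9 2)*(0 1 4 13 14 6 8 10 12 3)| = |(0 4 13 14 6 8 10 2 12 3)(1 16 9 5)| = 20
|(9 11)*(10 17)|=|(9 11)(10 17)|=2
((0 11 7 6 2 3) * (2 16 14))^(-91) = (0 14 7 3 16 11 2 6)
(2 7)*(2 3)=(2 7 3)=[0, 1, 7, 2, 4, 5, 6, 3]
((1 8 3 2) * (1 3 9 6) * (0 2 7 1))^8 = ((0 2 3 7 1 8 9 6))^8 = (9)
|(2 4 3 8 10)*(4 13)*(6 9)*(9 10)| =|(2 13 4 3 8 9 6 10)| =8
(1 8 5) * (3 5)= (1 8 3 5)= [0, 8, 2, 5, 4, 1, 6, 7, 3]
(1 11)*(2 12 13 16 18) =[0, 11, 12, 3, 4, 5, 6, 7, 8, 9, 10, 1, 13, 16, 14, 15, 18, 17, 2] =(1 11)(2 12 13 16 18)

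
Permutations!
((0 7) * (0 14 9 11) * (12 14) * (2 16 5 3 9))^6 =((0 7 12 14 2 16 5 3 9 11))^6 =(0 5 12 9 2)(3 14 11 16 7)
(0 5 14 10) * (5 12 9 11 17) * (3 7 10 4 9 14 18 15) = [12, 1, 2, 7, 9, 18, 6, 10, 8, 11, 0, 17, 14, 13, 4, 3, 16, 5, 15] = (0 12 14 4 9 11 17 5 18 15 3 7 10)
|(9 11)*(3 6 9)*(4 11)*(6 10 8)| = 7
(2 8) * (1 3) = (1 3)(2 8) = [0, 3, 8, 1, 4, 5, 6, 7, 2]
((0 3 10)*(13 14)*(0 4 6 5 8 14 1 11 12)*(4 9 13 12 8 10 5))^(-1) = ((0 3 5 10 9 13 1 11 8 14 12)(4 6))^(-1) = (0 12 14 8 11 1 13 9 10 5 3)(4 6)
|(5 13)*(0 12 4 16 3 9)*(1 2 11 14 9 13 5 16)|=24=|(0 12 4 1 2 11 14 9)(3 13 16)|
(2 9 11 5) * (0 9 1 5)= (0 9 11)(1 5 2)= [9, 5, 1, 3, 4, 2, 6, 7, 8, 11, 10, 0]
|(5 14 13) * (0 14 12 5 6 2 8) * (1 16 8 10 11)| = |(0 14 13 6 2 10 11 1 16 8)(5 12)| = 10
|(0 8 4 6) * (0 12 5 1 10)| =|(0 8 4 6 12 5 1 10)| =8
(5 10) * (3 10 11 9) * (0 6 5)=(0 6 5 11 9 3 10)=[6, 1, 2, 10, 4, 11, 5, 7, 8, 3, 0, 9]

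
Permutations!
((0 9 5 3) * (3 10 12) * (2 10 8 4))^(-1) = ((0 9 5 8 4 2 10 12 3))^(-1) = (0 3 12 10 2 4 8 5 9)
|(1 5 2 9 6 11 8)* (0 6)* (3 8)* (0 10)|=10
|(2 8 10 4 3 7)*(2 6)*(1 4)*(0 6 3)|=|(0 6 2 8 10 1 4)(3 7)|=14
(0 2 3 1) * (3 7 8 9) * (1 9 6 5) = (0 2 7 8 6 5 1)(3 9) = [2, 0, 7, 9, 4, 1, 5, 8, 6, 3]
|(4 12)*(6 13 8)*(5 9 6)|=|(4 12)(5 9 6 13 8)|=10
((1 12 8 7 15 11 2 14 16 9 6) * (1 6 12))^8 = ((2 14 16 9 12 8 7 15 11))^8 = (2 11 15 7 8 12 9 16 14)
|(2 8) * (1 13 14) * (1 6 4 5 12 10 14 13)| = 6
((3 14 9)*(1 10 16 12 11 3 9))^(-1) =(1 14 3 11 12 16 10)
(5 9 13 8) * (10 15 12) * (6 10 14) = (5 9 13 8)(6 10 15 12 14) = [0, 1, 2, 3, 4, 9, 10, 7, 5, 13, 15, 11, 14, 8, 6, 12]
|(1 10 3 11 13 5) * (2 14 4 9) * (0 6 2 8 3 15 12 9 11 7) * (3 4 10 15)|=63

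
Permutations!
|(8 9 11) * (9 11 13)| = 2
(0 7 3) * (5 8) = [7, 1, 2, 0, 4, 8, 6, 3, 5] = (0 7 3)(5 8)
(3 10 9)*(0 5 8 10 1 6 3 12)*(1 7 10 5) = (0 1 6 3 7 10 9 12)(5 8) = [1, 6, 2, 7, 4, 8, 3, 10, 5, 12, 9, 11, 0]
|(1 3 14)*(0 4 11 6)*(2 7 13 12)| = |(0 4 11 6)(1 3 14)(2 7 13 12)| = 12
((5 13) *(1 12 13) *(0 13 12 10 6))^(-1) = (0 6 10 1 5 13)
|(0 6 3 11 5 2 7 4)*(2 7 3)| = |(0 6 2 3 11 5 7 4)| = 8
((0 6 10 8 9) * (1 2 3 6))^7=(0 9 8 10 6 3 2 1)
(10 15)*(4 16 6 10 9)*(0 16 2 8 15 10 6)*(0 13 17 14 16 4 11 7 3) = (0 4 2 8 15 9 11 7 3)(13 17 14 16) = [4, 1, 8, 0, 2, 5, 6, 3, 15, 11, 10, 7, 12, 17, 16, 9, 13, 14]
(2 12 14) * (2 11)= (2 12 14 11)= [0, 1, 12, 3, 4, 5, 6, 7, 8, 9, 10, 2, 14, 13, 11]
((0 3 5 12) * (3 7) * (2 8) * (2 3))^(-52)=(0 3 7 5 2 12 8)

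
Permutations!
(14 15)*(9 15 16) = (9 15 14 16) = [0, 1, 2, 3, 4, 5, 6, 7, 8, 15, 10, 11, 12, 13, 16, 14, 9]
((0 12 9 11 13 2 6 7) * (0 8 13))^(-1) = ((0 12 9 11)(2 6 7 8 13))^(-1) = (0 11 9 12)(2 13 8 7 6)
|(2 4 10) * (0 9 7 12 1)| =|(0 9 7 12 1)(2 4 10)| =15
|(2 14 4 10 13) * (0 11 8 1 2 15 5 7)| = 12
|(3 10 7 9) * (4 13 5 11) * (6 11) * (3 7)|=|(3 10)(4 13 5 6 11)(7 9)|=10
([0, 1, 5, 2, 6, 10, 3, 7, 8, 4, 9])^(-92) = (2 3 6 4 9 10 5)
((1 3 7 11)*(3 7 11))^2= ((1 7 3 11))^2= (1 3)(7 11)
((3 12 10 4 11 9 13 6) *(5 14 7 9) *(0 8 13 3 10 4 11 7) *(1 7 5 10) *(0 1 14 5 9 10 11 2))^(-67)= ((0 8 13 6 14 1 7 10 2)(3 12 4 9))^(-67)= (0 1 8 7 13 10 6 2 14)(3 12 4 9)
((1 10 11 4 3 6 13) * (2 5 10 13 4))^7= (1 13)(2 11 10 5)(3 6 4)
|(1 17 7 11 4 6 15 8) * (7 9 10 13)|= |(1 17 9 10 13 7 11 4 6 15 8)|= 11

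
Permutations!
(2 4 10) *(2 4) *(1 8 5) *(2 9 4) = (1 8 5)(2 9 4 10) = [0, 8, 9, 3, 10, 1, 6, 7, 5, 4, 2]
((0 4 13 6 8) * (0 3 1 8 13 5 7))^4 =((0 4 5 7)(1 8 3)(6 13))^4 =(13)(1 8 3)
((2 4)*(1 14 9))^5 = ((1 14 9)(2 4))^5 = (1 9 14)(2 4)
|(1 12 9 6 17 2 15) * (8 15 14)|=9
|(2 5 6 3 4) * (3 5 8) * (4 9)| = |(2 8 3 9 4)(5 6)| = 10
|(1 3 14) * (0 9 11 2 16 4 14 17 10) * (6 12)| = |(0 9 11 2 16 4 14 1 3 17 10)(6 12)| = 22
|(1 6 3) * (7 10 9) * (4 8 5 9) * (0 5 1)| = 10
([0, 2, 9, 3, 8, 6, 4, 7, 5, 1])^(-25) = [0, 9, 1, 3, 6, 8, 5, 7, 4, 2]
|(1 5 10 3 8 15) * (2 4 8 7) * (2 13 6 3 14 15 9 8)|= |(1 5 10 14 15)(2 4)(3 7 13 6)(8 9)|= 20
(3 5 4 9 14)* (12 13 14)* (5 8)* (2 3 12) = (2 3 8 5 4 9)(12 13 14) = [0, 1, 3, 8, 9, 4, 6, 7, 5, 2, 10, 11, 13, 14, 12]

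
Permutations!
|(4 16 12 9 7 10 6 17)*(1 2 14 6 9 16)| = 6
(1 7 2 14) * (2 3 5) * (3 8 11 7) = (1 3 5 2 14)(7 8 11) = [0, 3, 14, 5, 4, 2, 6, 8, 11, 9, 10, 7, 12, 13, 1]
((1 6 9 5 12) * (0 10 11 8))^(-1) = (0 8 11 10)(1 12 5 9 6)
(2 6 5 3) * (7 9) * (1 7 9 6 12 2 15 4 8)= (1 7 6 5 3 15 4 8)(2 12)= [0, 7, 12, 15, 8, 3, 5, 6, 1, 9, 10, 11, 2, 13, 14, 4]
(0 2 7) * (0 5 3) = (0 2 7 5 3) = [2, 1, 7, 0, 4, 3, 6, 5]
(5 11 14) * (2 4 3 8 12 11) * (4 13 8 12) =(2 13 8 4 3 12 11 14 5) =[0, 1, 13, 12, 3, 2, 6, 7, 4, 9, 10, 14, 11, 8, 5]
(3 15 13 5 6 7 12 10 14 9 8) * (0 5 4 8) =(0 5 6 7 12 10 14 9)(3 15 13 4 8) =[5, 1, 2, 15, 8, 6, 7, 12, 3, 0, 14, 11, 10, 4, 9, 13]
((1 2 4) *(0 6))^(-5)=(0 6)(1 2 4)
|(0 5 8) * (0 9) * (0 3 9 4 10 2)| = |(0 5 8 4 10 2)(3 9)| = 6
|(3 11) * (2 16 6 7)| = |(2 16 6 7)(3 11)| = 4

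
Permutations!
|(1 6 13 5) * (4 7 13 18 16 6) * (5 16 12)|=|(1 4 7 13 16 6 18 12 5)|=9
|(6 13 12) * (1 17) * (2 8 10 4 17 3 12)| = 10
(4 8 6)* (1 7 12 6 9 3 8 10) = (1 7 12 6 4 10)(3 8 9) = [0, 7, 2, 8, 10, 5, 4, 12, 9, 3, 1, 11, 6]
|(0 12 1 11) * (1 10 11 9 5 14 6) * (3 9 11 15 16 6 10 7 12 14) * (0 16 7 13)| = |(0 14 10 15 7 12 13)(1 11 16 6)(3 9 5)| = 84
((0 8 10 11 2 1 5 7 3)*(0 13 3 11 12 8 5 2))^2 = (13)(0 7)(5 11)(8 12 10)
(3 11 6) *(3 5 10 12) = (3 11 6 5 10 12) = [0, 1, 2, 11, 4, 10, 5, 7, 8, 9, 12, 6, 3]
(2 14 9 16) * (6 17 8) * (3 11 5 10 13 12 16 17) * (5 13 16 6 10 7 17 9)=(2 14 5 7 17 8 10 16)(3 11 13 12 6)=[0, 1, 14, 11, 4, 7, 3, 17, 10, 9, 16, 13, 6, 12, 5, 15, 2, 8]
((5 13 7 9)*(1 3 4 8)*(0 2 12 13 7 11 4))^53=((0 2 12 13 11 4 8 1 3)(5 7 9))^53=(0 3 1 8 4 11 13 12 2)(5 9 7)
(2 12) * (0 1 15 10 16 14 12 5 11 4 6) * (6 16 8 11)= (0 1 15 10 8 11 4 16 14 12 2 5 6)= [1, 15, 5, 3, 16, 6, 0, 7, 11, 9, 8, 4, 2, 13, 12, 10, 14]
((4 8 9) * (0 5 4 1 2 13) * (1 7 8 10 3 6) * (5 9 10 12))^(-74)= ((0 9 7 8 10 3 6 1 2 13)(4 12 5))^(-74)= (0 6 7 2 10)(1 8 13 3 9)(4 12 5)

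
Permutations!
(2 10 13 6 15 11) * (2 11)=[0, 1, 10, 3, 4, 5, 15, 7, 8, 9, 13, 11, 12, 6, 14, 2]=(2 10 13 6 15)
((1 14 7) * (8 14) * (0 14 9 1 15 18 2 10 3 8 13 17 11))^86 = (0 7 18 10 8 1 17)(2 3 9 13 11 14 15)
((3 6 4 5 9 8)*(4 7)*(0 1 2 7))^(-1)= (0 6 3 8 9 5 4 7 2 1)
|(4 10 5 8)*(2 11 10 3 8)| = |(2 11 10 5)(3 8 4)| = 12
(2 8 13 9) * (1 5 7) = [0, 5, 8, 3, 4, 7, 6, 1, 13, 2, 10, 11, 12, 9] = (1 5 7)(2 8 13 9)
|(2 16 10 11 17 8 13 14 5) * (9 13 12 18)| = 12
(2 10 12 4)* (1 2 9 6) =[0, 2, 10, 3, 9, 5, 1, 7, 8, 6, 12, 11, 4] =(1 2 10 12 4 9 6)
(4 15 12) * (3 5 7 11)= (3 5 7 11)(4 15 12)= [0, 1, 2, 5, 15, 7, 6, 11, 8, 9, 10, 3, 4, 13, 14, 12]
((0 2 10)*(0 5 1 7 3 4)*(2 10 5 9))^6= ((0 10 9 2 5 1 7 3 4))^6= (0 7 2)(1 9 4)(3 5 10)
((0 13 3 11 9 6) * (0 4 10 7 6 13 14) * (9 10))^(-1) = ((0 14)(3 11 10 7 6 4 9 13))^(-1) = (0 14)(3 13 9 4 6 7 10 11)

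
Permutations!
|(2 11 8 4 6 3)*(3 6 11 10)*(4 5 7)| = 15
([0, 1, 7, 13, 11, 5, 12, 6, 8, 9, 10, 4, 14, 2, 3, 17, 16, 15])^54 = [0, 1, 3, 12, 4, 5, 2, 13, 8, 9, 10, 11, 7, 14, 6, 15, 16, 17]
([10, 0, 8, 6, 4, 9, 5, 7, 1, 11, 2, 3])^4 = (0 1 8 2 10)(3 11 9 5 6)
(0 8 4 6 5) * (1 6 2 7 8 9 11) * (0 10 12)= (0 9 11 1 6 5 10 12)(2 7 8 4)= [9, 6, 7, 3, 2, 10, 5, 8, 4, 11, 12, 1, 0]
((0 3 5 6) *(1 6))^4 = (0 6 1 5 3)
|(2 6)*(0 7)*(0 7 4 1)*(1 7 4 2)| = 4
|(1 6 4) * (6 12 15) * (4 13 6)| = |(1 12 15 4)(6 13)| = 4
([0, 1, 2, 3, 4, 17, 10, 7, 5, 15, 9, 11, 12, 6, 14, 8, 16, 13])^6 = [0, 1, 2, 3, 4, 15, 17, 7, 9, 6, 13, 11, 12, 5, 14, 10, 16, 8]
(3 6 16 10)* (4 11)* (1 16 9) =(1 16 10 3 6 9)(4 11) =[0, 16, 2, 6, 11, 5, 9, 7, 8, 1, 3, 4, 12, 13, 14, 15, 10]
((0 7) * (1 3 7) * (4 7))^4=((0 1 3 4 7))^4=(0 7 4 3 1)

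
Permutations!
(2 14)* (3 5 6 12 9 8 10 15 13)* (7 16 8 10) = [0, 1, 14, 5, 4, 6, 12, 16, 7, 10, 15, 11, 9, 3, 2, 13, 8] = (2 14)(3 5 6 12 9 10 15 13)(7 16 8)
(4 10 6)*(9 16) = (4 10 6)(9 16) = [0, 1, 2, 3, 10, 5, 4, 7, 8, 16, 6, 11, 12, 13, 14, 15, 9]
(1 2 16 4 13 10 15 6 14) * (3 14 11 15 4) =(1 2 16 3 14)(4 13 10)(6 11 15) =[0, 2, 16, 14, 13, 5, 11, 7, 8, 9, 4, 15, 12, 10, 1, 6, 3]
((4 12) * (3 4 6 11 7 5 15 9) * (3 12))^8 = (5 15 9 12 6 11 7)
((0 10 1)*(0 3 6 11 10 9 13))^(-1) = ((0 9 13)(1 3 6 11 10))^(-1) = (0 13 9)(1 10 11 6 3)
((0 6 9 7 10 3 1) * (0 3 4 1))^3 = (0 7 1 6 10 3 9 4)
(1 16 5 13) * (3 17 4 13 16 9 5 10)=(1 9 5 16 10 3 17 4 13)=[0, 9, 2, 17, 13, 16, 6, 7, 8, 5, 3, 11, 12, 1, 14, 15, 10, 4]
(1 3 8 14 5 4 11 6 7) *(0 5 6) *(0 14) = (0 5 4 11 14 6 7 1 3 8) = [5, 3, 2, 8, 11, 4, 7, 1, 0, 9, 10, 14, 12, 13, 6]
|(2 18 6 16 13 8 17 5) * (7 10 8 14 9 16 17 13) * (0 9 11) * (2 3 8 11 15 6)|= |(0 9 16 7 10 11)(2 18)(3 8 13 14 15 6 17 5)|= 24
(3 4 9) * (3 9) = (9)(3 4) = [0, 1, 2, 4, 3, 5, 6, 7, 8, 9]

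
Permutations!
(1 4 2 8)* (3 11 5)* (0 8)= [8, 4, 0, 11, 2, 3, 6, 7, 1, 9, 10, 5]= (0 8 1 4 2)(3 11 5)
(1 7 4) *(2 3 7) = (1 2 3 7 4) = [0, 2, 3, 7, 1, 5, 6, 4]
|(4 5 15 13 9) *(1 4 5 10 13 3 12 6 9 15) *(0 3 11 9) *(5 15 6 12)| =|(0 3 5 1 4 10 13 6)(9 15 11)| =24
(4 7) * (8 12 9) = (4 7)(8 12 9) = [0, 1, 2, 3, 7, 5, 6, 4, 12, 8, 10, 11, 9]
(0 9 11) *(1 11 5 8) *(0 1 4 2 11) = [9, 0, 11, 3, 2, 8, 6, 7, 4, 5, 10, 1] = (0 9 5 8 4 2 11 1)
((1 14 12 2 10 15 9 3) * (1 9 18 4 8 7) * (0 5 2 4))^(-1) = (0 18 15 10 2 5)(1 7 8 4 12 14)(3 9)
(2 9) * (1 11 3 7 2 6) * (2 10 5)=(1 11 3 7 10 5 2 9 6)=[0, 11, 9, 7, 4, 2, 1, 10, 8, 6, 5, 3]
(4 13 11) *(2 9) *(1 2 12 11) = (1 2 9 12 11 4 13) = [0, 2, 9, 3, 13, 5, 6, 7, 8, 12, 10, 4, 11, 1]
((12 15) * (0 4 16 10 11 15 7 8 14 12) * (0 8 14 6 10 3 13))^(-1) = ((0 4 16 3 13)(6 10 11 15 8)(7 14 12))^(-1) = (0 13 3 16 4)(6 8 15 11 10)(7 12 14)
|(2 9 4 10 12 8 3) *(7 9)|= |(2 7 9 4 10 12 8 3)|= 8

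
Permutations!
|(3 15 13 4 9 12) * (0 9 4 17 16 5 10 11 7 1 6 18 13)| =|(0 9 12 3 15)(1 6 18 13 17 16 5 10 11 7)| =10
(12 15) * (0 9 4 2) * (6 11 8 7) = (0 9 4 2)(6 11 8 7)(12 15) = [9, 1, 0, 3, 2, 5, 11, 6, 7, 4, 10, 8, 15, 13, 14, 12]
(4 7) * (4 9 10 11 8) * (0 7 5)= (0 7 9 10 11 8 4 5)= [7, 1, 2, 3, 5, 0, 6, 9, 4, 10, 11, 8]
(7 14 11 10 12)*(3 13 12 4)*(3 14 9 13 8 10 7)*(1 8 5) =(1 8 10 4 14 11 7 9 13 12 3 5) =[0, 8, 2, 5, 14, 1, 6, 9, 10, 13, 4, 7, 3, 12, 11]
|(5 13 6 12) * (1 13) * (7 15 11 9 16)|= |(1 13 6 12 5)(7 15 11 9 16)|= 5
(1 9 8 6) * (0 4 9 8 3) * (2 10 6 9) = [4, 8, 10, 0, 2, 5, 1, 7, 9, 3, 6] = (0 4 2 10 6 1 8 9 3)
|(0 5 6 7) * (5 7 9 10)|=4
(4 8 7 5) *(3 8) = (3 8 7 5 4) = [0, 1, 2, 8, 3, 4, 6, 5, 7]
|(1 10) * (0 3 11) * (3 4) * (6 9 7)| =12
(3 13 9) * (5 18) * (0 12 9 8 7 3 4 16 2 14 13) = (0 12 9 4 16 2 14 13 8 7 3)(5 18) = [12, 1, 14, 0, 16, 18, 6, 3, 7, 4, 10, 11, 9, 8, 13, 15, 2, 17, 5]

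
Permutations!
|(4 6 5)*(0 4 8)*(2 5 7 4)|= 12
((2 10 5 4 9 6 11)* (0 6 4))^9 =((0 6 11 2 10 5)(4 9))^9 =(0 2)(4 9)(5 11)(6 10)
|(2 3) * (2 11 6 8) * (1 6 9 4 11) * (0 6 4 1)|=20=|(0 6 8 2 3)(1 4 11 9)|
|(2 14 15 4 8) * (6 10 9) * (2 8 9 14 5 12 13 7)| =30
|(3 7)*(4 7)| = |(3 4 7)| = 3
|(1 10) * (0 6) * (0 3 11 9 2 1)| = 8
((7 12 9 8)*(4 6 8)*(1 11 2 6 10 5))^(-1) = (1 5 10 4 9 12 7 8 6 2 11)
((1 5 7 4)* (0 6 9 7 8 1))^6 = (0 6 9 7 4)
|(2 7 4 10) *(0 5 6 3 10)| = 8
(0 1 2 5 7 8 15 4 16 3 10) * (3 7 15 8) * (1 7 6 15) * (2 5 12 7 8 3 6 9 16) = (0 8 3 10)(1 5)(2 12 7 6 15 4)(9 16) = [8, 5, 12, 10, 2, 1, 15, 6, 3, 16, 0, 11, 7, 13, 14, 4, 9]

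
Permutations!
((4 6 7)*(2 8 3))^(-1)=(2 3 8)(4 7 6)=((2 8 3)(4 6 7))^(-1)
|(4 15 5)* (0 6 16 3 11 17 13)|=21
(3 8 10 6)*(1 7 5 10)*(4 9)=(1 7 5 10 6 3 8)(4 9)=[0, 7, 2, 8, 9, 10, 3, 5, 1, 4, 6]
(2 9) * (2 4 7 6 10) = (2 9 4 7 6 10) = [0, 1, 9, 3, 7, 5, 10, 6, 8, 4, 2]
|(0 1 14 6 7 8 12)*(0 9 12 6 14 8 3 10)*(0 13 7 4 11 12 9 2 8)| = 12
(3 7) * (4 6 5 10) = (3 7)(4 6 5 10) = [0, 1, 2, 7, 6, 10, 5, 3, 8, 9, 4]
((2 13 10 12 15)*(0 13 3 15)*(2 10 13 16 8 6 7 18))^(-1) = (0 12 10 15 3 2 18 7 6 8 16)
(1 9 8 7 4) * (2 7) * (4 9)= [0, 4, 7, 3, 1, 5, 6, 9, 2, 8]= (1 4)(2 7 9 8)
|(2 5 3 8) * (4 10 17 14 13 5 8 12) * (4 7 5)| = 20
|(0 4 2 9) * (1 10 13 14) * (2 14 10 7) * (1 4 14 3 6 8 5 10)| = 13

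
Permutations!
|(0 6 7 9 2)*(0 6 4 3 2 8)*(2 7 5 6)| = |(0 4 3 7 9 8)(5 6)| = 6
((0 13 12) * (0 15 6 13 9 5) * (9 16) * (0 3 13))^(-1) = ((0 16 9 5 3 13 12 15 6))^(-1) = (0 6 15 12 13 3 5 9 16)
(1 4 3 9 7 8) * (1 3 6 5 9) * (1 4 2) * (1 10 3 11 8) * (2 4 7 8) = (1 4 6 5 9 8 11 2 10 3 7) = [0, 4, 10, 7, 6, 9, 5, 1, 11, 8, 3, 2]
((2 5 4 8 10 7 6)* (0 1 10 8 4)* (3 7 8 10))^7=(8 10)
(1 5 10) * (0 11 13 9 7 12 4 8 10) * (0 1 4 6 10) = (0 11 13 9 7 12 6 10 4 8)(1 5) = [11, 5, 2, 3, 8, 1, 10, 12, 0, 7, 4, 13, 6, 9]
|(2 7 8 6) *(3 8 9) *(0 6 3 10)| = 6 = |(0 6 2 7 9 10)(3 8)|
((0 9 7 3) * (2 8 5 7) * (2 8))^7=(0 9 8 5 7 3)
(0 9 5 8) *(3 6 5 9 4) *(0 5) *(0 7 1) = [4, 0, 2, 6, 3, 8, 7, 1, 5, 9] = (9)(0 4 3 6 7 1)(5 8)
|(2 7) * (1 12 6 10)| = 4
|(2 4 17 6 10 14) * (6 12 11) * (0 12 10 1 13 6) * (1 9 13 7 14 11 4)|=|(0 12 4 17 10 11)(1 7 14 2)(6 9 13)|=12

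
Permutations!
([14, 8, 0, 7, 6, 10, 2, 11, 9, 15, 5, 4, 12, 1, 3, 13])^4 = [11, 13, 7, 6, 14, 5, 3, 2, 1, 8, 10, 0, 12, 15, 4, 9]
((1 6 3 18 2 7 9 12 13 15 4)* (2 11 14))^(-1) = (1 4 15 13 12 9 7 2 14 11 18 3 6)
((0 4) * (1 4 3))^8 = (4)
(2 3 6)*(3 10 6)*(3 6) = (2 10 3 6) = [0, 1, 10, 6, 4, 5, 2, 7, 8, 9, 3]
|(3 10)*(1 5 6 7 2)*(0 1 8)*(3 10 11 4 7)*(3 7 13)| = |(0 1 5 6 7 2 8)(3 11 4 13)| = 28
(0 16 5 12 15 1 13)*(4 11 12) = (0 16 5 4 11 12 15 1 13) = [16, 13, 2, 3, 11, 4, 6, 7, 8, 9, 10, 12, 15, 0, 14, 1, 5]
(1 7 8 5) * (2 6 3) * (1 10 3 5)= [0, 7, 6, 2, 4, 10, 5, 8, 1, 9, 3]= (1 7 8)(2 6 5 10 3)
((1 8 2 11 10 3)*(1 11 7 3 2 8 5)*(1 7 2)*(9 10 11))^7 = (11)(1 5 7 3 9 10)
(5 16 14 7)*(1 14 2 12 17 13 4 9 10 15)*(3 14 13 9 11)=[0, 13, 12, 14, 11, 16, 6, 5, 8, 10, 15, 3, 17, 4, 7, 1, 2, 9]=(1 13 4 11 3 14 7 5 16 2 12 17 9 10 15)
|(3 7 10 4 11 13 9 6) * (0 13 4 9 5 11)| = |(0 13 5 11 4)(3 7 10 9 6)| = 5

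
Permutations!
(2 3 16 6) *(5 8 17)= (2 3 16 6)(5 8 17)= [0, 1, 3, 16, 4, 8, 2, 7, 17, 9, 10, 11, 12, 13, 14, 15, 6, 5]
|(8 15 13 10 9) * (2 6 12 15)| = 8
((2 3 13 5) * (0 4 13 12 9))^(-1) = ((0 4 13 5 2 3 12 9))^(-1) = (0 9 12 3 2 5 13 4)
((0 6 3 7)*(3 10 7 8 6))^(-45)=((0 3 8 6 10 7))^(-45)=(0 6)(3 10)(7 8)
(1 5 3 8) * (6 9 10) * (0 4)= (0 4)(1 5 3 8)(6 9 10)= [4, 5, 2, 8, 0, 3, 9, 7, 1, 10, 6]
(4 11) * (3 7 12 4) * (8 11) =(3 7 12 4 8 11) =[0, 1, 2, 7, 8, 5, 6, 12, 11, 9, 10, 3, 4]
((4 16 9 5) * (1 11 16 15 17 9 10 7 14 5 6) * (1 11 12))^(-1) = (1 12)(4 5 14 7 10 16 11 6 9 17 15) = ((1 12)(4 15 17 9 6 11 16 10 7 14 5))^(-1)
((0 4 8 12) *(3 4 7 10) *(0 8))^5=((0 7 10 3 4)(8 12))^5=(8 12)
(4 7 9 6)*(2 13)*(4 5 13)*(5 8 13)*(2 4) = [0, 1, 2, 3, 7, 5, 8, 9, 13, 6, 10, 11, 12, 4] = (4 7 9 6 8 13)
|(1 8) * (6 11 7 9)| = |(1 8)(6 11 7 9)| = 4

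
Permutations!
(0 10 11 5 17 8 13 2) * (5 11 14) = (0 10 14 5 17 8 13 2) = [10, 1, 0, 3, 4, 17, 6, 7, 13, 9, 14, 11, 12, 2, 5, 15, 16, 8]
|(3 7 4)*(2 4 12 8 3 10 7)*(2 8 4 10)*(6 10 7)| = 4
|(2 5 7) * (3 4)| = |(2 5 7)(3 4)| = 6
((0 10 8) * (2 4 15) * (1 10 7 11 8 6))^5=((0 7 11 8)(1 10 6)(2 4 15))^5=(0 7 11 8)(1 6 10)(2 15 4)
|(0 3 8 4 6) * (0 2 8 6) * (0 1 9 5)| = |(0 3 6 2 8 4 1 9 5)| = 9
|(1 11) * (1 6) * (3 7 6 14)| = 6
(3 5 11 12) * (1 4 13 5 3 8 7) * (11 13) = (1 4 11 12 8 7)(5 13) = [0, 4, 2, 3, 11, 13, 6, 1, 7, 9, 10, 12, 8, 5]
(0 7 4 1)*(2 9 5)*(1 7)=(0 1)(2 9 5)(4 7)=[1, 0, 9, 3, 7, 2, 6, 4, 8, 5]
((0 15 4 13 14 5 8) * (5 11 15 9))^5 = ((0 9 5 8)(4 13 14 11 15))^5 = (15)(0 9 5 8)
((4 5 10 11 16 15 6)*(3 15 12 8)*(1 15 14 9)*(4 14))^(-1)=((1 15 6 14 9)(3 4 5 10 11 16 12 8))^(-1)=(1 9 14 6 15)(3 8 12 16 11 10 5 4)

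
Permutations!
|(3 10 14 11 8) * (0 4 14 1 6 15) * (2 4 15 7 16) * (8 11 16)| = 12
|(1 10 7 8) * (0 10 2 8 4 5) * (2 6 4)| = |(0 10 7 2 8 1 6 4 5)| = 9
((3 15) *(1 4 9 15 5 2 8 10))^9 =((1 4 9 15 3 5 2 8 10))^9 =(15)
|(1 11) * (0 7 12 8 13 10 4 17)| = 8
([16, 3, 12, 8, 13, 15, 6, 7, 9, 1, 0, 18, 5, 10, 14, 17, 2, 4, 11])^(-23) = [4, 3, 10, 8, 5, 16, 6, 7, 9, 1, 17, 18, 0, 15, 14, 2, 13, 12, 11]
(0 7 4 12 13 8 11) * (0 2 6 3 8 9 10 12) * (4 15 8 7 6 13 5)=(0 6 3 7 15 8 11 2 13 9 10 12 5 4)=[6, 1, 13, 7, 0, 4, 3, 15, 11, 10, 12, 2, 5, 9, 14, 8]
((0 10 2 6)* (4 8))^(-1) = ((0 10 2 6)(4 8))^(-1) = (0 6 2 10)(4 8)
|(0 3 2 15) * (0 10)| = 5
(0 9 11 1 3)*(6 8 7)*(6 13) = (0 9 11 1 3)(6 8 7 13) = [9, 3, 2, 0, 4, 5, 8, 13, 7, 11, 10, 1, 12, 6]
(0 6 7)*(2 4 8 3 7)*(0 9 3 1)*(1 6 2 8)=(0 2 4 1)(3 7 9)(6 8)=[2, 0, 4, 7, 1, 5, 8, 9, 6, 3]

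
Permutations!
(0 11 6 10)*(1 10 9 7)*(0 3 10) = (0 11 6 9 7 1)(3 10) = [11, 0, 2, 10, 4, 5, 9, 1, 8, 7, 3, 6]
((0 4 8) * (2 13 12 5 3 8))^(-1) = (0 8 3 5 12 13 2 4) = ((0 4 2 13 12 5 3 8))^(-1)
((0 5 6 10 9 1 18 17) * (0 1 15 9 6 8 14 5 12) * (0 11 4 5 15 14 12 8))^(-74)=(0 4 12)(1 18 17)(5 11 8)(9 14 15)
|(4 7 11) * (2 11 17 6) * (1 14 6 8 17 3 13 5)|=10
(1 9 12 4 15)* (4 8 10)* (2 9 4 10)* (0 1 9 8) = (0 1 4 15 9 12)(2 8) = [1, 4, 8, 3, 15, 5, 6, 7, 2, 12, 10, 11, 0, 13, 14, 9]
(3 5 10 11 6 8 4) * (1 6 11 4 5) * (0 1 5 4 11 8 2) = (0 1 6 2)(3 5 10 11 8 4) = [1, 6, 0, 5, 3, 10, 2, 7, 4, 9, 11, 8]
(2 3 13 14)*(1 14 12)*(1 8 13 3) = (1 14 2)(8 13 12) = [0, 14, 1, 3, 4, 5, 6, 7, 13, 9, 10, 11, 8, 12, 2]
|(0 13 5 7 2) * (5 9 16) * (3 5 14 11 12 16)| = |(0 13 9 3 5 7 2)(11 12 16 14)| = 28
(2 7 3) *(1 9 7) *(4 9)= (1 4 9 7 3 2)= [0, 4, 1, 2, 9, 5, 6, 3, 8, 7]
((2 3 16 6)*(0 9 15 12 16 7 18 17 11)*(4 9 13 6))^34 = (0 17 7 2 13 11 18 3 6)(4 16 12 15 9)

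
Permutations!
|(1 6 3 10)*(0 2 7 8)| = |(0 2 7 8)(1 6 3 10)| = 4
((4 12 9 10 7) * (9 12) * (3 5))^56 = ((12)(3 5)(4 9 10 7))^56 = (12)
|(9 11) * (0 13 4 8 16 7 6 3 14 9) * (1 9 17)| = |(0 13 4 8 16 7 6 3 14 17 1 9 11)| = 13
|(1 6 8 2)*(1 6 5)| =6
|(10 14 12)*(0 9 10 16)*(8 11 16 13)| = 9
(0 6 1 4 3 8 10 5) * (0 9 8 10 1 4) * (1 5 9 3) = [6, 0, 2, 10, 1, 3, 4, 7, 5, 8, 9] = (0 6 4 1)(3 10 9 8 5)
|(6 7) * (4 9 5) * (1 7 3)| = 12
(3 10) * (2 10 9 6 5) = (2 10 3 9 6 5) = [0, 1, 10, 9, 4, 2, 5, 7, 8, 6, 3]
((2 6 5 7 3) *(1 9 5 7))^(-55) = (1 5 9)(2 6 7 3)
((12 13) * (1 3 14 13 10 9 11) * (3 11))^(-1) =(1 11)(3 9 10 12 13 14)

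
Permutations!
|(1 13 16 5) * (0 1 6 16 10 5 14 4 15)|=10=|(0 1 13 10 5 6 16 14 4 15)|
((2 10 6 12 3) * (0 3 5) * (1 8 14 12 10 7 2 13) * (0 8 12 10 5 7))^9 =((0 3 13 1 12 7 2)(5 8 14 10 6))^9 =(0 13 12 2 3 1 7)(5 6 10 14 8)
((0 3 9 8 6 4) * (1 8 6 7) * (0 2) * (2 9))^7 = (0 3 2)(1 8 7)(4 9 6)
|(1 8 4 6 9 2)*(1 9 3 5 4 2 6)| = |(1 8 2 9 6 3 5 4)| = 8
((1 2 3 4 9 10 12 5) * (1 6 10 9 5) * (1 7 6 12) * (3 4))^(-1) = ((1 2 4 5 12 7 6 10))^(-1) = (1 10 6 7 12 5 4 2)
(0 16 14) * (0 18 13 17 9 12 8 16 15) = (0 15)(8 16 14 18 13 17 9 12) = [15, 1, 2, 3, 4, 5, 6, 7, 16, 12, 10, 11, 8, 17, 18, 0, 14, 9, 13]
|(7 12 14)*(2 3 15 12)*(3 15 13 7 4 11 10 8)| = |(2 15 12 14 4 11 10 8 3 13 7)| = 11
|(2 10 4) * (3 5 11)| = 3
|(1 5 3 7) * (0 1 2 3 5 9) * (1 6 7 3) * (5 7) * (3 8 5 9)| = |(0 6 9)(1 3 8 5 7 2)| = 6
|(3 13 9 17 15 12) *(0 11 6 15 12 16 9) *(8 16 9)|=|(0 11 6 15 9 17 12 3 13)(8 16)|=18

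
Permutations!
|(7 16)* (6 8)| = 2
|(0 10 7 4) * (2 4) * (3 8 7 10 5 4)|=12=|(10)(0 5 4)(2 3 8 7)|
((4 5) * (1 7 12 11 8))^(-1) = ((1 7 12 11 8)(4 5))^(-1) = (1 8 11 12 7)(4 5)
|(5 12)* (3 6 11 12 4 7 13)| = 8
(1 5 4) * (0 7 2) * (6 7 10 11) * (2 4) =(0 10 11 6 7 4 1 5 2) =[10, 5, 0, 3, 1, 2, 7, 4, 8, 9, 11, 6]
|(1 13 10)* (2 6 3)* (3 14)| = 12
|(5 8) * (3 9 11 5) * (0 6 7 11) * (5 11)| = |(11)(0 6 7 5 8 3 9)| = 7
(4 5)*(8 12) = (4 5)(8 12) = [0, 1, 2, 3, 5, 4, 6, 7, 12, 9, 10, 11, 8]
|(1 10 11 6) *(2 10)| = |(1 2 10 11 6)| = 5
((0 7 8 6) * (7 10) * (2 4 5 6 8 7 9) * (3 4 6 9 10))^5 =((10)(0 3 4 5 9 2 6))^5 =(10)(0 2 5 3 6 9 4)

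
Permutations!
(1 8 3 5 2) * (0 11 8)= (0 11 8 3 5 2 1)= [11, 0, 1, 5, 4, 2, 6, 7, 3, 9, 10, 8]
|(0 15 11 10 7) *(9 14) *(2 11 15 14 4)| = 8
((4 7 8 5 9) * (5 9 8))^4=((4 7 5 8 9))^4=(4 9 8 5 7)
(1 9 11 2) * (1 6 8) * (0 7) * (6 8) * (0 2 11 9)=(11)(0 7 2 8 1)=[7, 0, 8, 3, 4, 5, 6, 2, 1, 9, 10, 11]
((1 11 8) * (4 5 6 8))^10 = ((1 11 4 5 6 8))^10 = (1 6 4)(5 11 8)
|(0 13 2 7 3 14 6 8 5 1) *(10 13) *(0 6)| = |(0 10 13 2 7 3 14)(1 6 8 5)| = 28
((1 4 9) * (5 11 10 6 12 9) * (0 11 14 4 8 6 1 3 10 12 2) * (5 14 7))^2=(14)(0 12 3 1 6)(2 11 9 10 8)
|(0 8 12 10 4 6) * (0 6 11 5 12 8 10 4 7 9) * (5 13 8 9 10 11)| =30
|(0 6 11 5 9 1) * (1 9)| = |(0 6 11 5 1)| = 5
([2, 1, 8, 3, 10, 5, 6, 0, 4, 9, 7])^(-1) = (0 7 10 4 8 2)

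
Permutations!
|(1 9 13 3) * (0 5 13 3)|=|(0 5 13)(1 9 3)|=3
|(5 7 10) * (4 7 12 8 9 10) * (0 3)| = 10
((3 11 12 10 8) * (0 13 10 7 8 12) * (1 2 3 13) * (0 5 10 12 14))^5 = ((0 1 2 3 11 5 10 14)(7 8 13 12))^5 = (0 5 2 14 11 1 10 3)(7 8 13 12)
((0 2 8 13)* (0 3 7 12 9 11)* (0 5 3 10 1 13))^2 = ((0 2 8)(1 13 10)(3 7 12 9 11 5))^2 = (0 8 2)(1 10 13)(3 12 11)(5 7 9)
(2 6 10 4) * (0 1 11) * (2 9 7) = (0 1 11)(2 6 10 4 9 7) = [1, 11, 6, 3, 9, 5, 10, 2, 8, 7, 4, 0]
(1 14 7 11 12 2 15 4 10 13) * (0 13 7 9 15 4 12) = (0 13 1 14 9 15 12 2 4 10 7 11) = [13, 14, 4, 3, 10, 5, 6, 11, 8, 15, 7, 0, 2, 1, 9, 12]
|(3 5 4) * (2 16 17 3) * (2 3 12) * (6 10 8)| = |(2 16 17 12)(3 5 4)(6 10 8)| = 12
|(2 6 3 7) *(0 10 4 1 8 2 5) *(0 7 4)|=|(0 10)(1 8 2 6 3 4)(5 7)|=6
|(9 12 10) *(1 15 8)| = |(1 15 8)(9 12 10)| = 3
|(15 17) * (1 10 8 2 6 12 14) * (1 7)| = 8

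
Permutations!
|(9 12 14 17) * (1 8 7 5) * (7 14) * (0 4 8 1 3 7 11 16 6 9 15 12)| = 33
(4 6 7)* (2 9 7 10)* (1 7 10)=[0, 7, 9, 3, 6, 5, 1, 4, 8, 10, 2]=(1 7 4 6)(2 9 10)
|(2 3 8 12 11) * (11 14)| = 6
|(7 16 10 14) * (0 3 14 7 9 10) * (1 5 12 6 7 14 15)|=9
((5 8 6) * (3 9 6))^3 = (3 5 9 8 6)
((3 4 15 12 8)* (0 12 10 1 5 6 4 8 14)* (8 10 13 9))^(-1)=(0 14 12)(1 10 3 8 9 13 15 4 6 5)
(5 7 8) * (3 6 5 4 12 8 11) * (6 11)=[0, 1, 2, 11, 12, 7, 5, 6, 4, 9, 10, 3, 8]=(3 11)(4 12 8)(5 7 6)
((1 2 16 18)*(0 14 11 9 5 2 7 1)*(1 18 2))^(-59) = ((0 14 11 9 5 1 7 18)(2 16))^(-59) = (0 1 11 18 5 14 7 9)(2 16)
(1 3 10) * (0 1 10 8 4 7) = [1, 3, 2, 8, 7, 5, 6, 0, 4, 9, 10] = (10)(0 1 3 8 4 7)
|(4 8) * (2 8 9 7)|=5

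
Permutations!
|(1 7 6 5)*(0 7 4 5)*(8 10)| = 6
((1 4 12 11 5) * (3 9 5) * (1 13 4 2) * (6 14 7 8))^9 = ((1 2)(3 9 5 13 4 12 11)(6 14 7 8))^9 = (1 2)(3 5 4 11 9 13 12)(6 14 7 8)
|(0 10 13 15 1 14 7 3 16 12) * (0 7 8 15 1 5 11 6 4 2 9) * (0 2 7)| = |(0 10 13 1 14 8 15 5 11 6 4 7 3 16 12)(2 9)| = 30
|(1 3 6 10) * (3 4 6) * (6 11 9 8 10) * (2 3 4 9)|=4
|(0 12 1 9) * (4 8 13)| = 12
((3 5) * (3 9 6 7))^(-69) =(3 5 9 6 7)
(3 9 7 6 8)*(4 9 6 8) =(3 6 4 9 7 8) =[0, 1, 2, 6, 9, 5, 4, 8, 3, 7]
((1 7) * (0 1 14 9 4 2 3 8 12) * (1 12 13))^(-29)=(0 12)(1 8 2 9 7 13 3 4 14)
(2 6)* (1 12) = (1 12)(2 6) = [0, 12, 6, 3, 4, 5, 2, 7, 8, 9, 10, 11, 1]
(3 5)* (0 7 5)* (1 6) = [7, 6, 2, 0, 4, 3, 1, 5] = (0 7 5 3)(1 6)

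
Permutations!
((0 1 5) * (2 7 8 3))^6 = (2 8)(3 7)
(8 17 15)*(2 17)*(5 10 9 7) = (2 17 15 8)(5 10 9 7) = [0, 1, 17, 3, 4, 10, 6, 5, 2, 7, 9, 11, 12, 13, 14, 8, 16, 15]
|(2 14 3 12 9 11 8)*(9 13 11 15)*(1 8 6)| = |(1 8 2 14 3 12 13 11 6)(9 15)| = 18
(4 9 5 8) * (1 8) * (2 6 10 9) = [0, 8, 6, 3, 2, 1, 10, 7, 4, 5, 9] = (1 8 4 2 6 10 9 5)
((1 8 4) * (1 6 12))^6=(1 8 4 6 12)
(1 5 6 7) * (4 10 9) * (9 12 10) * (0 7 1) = (0 7)(1 5 6)(4 9)(10 12) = [7, 5, 2, 3, 9, 6, 1, 0, 8, 4, 12, 11, 10]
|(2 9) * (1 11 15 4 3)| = |(1 11 15 4 3)(2 9)| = 10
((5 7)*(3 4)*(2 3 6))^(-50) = ((2 3 4 6)(5 7))^(-50) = (7)(2 4)(3 6)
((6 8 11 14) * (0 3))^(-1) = (0 3)(6 14 11 8)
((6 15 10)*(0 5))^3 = ((0 5)(6 15 10))^3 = (15)(0 5)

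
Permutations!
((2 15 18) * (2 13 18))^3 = (2 15)(13 18)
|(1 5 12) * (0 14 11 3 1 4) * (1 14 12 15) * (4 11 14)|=|(0 12 11 3 4)(1 5 15)|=15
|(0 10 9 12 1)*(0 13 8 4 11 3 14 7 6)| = |(0 10 9 12 1 13 8 4 11 3 14 7 6)| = 13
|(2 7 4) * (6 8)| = 6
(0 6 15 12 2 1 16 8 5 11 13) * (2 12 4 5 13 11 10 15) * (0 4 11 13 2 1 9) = [6, 16, 9, 3, 5, 10, 1, 7, 2, 0, 15, 13, 12, 4, 14, 11, 8] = (0 6 1 16 8 2 9)(4 5 10 15 11 13)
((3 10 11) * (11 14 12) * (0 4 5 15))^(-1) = (0 15 5 4)(3 11 12 14 10)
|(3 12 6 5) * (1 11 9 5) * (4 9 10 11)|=|(1 4 9 5 3 12 6)(10 11)|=14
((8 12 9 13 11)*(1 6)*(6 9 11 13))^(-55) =(13)(1 6 9)(8 11 12)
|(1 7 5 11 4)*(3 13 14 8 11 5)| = 8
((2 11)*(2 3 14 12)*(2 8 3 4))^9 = (3 14 12 8)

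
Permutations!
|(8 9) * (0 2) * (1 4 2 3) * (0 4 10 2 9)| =|(0 3 1 10 2 4 9 8)| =8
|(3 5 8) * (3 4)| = 4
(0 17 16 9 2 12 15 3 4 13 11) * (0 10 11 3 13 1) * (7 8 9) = [17, 0, 12, 4, 1, 5, 6, 8, 9, 2, 11, 10, 15, 3, 14, 13, 7, 16] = (0 17 16 7 8 9 2 12 15 13 3 4 1)(10 11)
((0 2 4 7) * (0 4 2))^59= (4 7)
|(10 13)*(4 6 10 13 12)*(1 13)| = |(1 13)(4 6 10 12)| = 4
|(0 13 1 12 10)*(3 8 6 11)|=|(0 13 1 12 10)(3 8 6 11)|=20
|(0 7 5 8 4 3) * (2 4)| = 7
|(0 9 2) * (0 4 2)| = 2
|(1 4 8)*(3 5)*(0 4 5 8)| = 4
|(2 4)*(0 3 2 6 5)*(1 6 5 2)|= 7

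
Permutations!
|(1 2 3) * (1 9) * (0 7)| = |(0 7)(1 2 3 9)| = 4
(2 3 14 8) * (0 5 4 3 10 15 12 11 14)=(0 5 4 3)(2 10 15 12 11 14 8)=[5, 1, 10, 0, 3, 4, 6, 7, 2, 9, 15, 14, 11, 13, 8, 12]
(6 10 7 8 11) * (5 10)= (5 10 7 8 11 6)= [0, 1, 2, 3, 4, 10, 5, 8, 11, 9, 7, 6]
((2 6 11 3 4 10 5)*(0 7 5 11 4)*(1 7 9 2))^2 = ((0 9 2 6 4 10 11 3)(1 7 5))^2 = (0 2 4 11)(1 5 7)(3 9 6 10)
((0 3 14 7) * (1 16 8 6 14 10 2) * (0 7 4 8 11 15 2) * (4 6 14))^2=((0 3 10)(1 16 11 15 2)(4 8 14 6))^2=(0 10 3)(1 11 2 16 15)(4 14)(6 8)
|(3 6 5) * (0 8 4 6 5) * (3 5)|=4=|(0 8 4 6)|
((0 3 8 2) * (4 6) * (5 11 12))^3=(12)(0 2 8 3)(4 6)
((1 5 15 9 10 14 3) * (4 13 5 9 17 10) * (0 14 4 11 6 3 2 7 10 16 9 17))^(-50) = ((0 14 2 7 10 4 13 5 15)(1 17 16 9 11 6 3))^(-50) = (0 10 15 7 5 2 13 14 4)(1 3 6 11 9 16 17)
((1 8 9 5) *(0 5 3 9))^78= ((0 5 1 8)(3 9))^78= (9)(0 1)(5 8)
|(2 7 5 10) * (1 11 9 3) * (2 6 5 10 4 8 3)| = |(1 11 9 2 7 10 6 5 4 8 3)| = 11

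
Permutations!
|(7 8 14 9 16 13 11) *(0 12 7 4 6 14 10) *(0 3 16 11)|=40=|(0 12 7 8 10 3 16 13)(4 6 14 9 11)|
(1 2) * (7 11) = (1 2)(7 11) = [0, 2, 1, 3, 4, 5, 6, 11, 8, 9, 10, 7]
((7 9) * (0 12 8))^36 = ((0 12 8)(7 9))^36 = (12)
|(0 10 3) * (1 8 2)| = |(0 10 3)(1 8 2)| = 3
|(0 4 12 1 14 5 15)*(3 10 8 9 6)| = 35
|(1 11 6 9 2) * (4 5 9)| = 7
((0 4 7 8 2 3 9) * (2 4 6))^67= ((0 6 2 3 9)(4 7 8))^67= (0 2 9 6 3)(4 7 8)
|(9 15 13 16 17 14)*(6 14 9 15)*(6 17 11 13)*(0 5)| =|(0 5)(6 14 15)(9 17)(11 13 16)| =6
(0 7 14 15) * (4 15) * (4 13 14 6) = (0 7 6 4 15)(13 14) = [7, 1, 2, 3, 15, 5, 4, 6, 8, 9, 10, 11, 12, 14, 13, 0]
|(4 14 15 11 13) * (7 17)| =10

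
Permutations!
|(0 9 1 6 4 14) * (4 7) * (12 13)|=14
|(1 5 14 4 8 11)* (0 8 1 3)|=|(0 8 11 3)(1 5 14 4)|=4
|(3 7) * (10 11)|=|(3 7)(10 11)|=2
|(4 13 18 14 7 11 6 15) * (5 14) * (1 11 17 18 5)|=|(1 11 6 15 4 13 5 14 7 17 18)|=11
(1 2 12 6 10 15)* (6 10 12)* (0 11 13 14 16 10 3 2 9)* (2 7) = (0 11 13 14 16 10 15 1 9)(2 6 12 3 7) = [11, 9, 6, 7, 4, 5, 12, 2, 8, 0, 15, 13, 3, 14, 16, 1, 10]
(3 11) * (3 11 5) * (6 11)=(3 5)(6 11)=[0, 1, 2, 5, 4, 3, 11, 7, 8, 9, 10, 6]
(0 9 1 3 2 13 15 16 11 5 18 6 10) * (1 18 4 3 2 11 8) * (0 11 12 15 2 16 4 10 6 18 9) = [0, 16, 13, 12, 3, 10, 6, 7, 1, 9, 11, 5, 15, 2, 14, 4, 8, 17, 18] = (18)(1 16 8)(2 13)(3 12 15 4)(5 10 11)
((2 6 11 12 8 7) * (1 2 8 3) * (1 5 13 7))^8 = (1 7 5 12 6)(2 8 13 3 11)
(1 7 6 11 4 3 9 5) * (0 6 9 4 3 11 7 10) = (0 6 7 9 5 1 10)(3 4 11) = [6, 10, 2, 4, 11, 1, 7, 9, 8, 5, 0, 3]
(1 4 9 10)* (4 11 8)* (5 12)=(1 11 8 4 9 10)(5 12)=[0, 11, 2, 3, 9, 12, 6, 7, 4, 10, 1, 8, 5]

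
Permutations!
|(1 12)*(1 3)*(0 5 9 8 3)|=7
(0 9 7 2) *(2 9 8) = (0 8 2)(7 9) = [8, 1, 0, 3, 4, 5, 6, 9, 2, 7]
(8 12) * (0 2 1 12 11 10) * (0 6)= (0 2 1 12 8 11 10 6)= [2, 12, 1, 3, 4, 5, 0, 7, 11, 9, 6, 10, 8]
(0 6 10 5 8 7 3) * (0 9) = (0 6 10 5 8 7 3 9) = [6, 1, 2, 9, 4, 8, 10, 3, 7, 0, 5]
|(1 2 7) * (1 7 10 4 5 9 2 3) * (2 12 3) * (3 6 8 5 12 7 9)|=18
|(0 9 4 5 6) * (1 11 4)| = 7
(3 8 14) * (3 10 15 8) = [0, 1, 2, 3, 4, 5, 6, 7, 14, 9, 15, 11, 12, 13, 10, 8] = (8 14 10 15)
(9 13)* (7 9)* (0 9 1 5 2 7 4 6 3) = (0 9 13 4 6 3)(1 5 2 7) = [9, 5, 7, 0, 6, 2, 3, 1, 8, 13, 10, 11, 12, 4]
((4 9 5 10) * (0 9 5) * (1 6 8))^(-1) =(0 9)(1 8 6)(4 10 5)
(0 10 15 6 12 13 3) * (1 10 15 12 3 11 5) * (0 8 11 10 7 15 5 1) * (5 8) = (0 8 11 1 7 15 6 3 5)(10 12 13) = [8, 7, 2, 5, 4, 0, 3, 15, 11, 9, 12, 1, 13, 10, 14, 6]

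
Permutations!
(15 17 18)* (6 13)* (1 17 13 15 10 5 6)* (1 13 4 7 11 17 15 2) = (1 15 4 7 11 17 18 10 5 6 2) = [0, 15, 1, 3, 7, 6, 2, 11, 8, 9, 5, 17, 12, 13, 14, 4, 16, 18, 10]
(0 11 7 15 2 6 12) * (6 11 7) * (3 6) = (0 7 15 2 11 3 6 12) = [7, 1, 11, 6, 4, 5, 12, 15, 8, 9, 10, 3, 0, 13, 14, 2]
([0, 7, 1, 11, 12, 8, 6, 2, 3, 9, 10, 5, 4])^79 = (1 7 2)(3 8 5 11)(4 12)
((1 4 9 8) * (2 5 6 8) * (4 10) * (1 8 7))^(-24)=((1 10 4 9 2 5 6 7))^(-24)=(10)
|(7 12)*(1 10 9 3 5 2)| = |(1 10 9 3 5 2)(7 12)| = 6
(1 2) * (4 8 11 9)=(1 2)(4 8 11 9)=[0, 2, 1, 3, 8, 5, 6, 7, 11, 4, 10, 9]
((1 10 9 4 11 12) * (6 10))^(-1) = (1 12 11 4 9 10 6)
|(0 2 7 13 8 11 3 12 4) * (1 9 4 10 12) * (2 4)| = |(0 4)(1 9 2 7 13 8 11 3)(10 12)| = 8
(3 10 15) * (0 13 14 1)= (0 13 14 1)(3 10 15)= [13, 0, 2, 10, 4, 5, 6, 7, 8, 9, 15, 11, 12, 14, 1, 3]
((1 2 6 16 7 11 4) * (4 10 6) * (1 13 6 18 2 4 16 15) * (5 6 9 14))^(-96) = (18)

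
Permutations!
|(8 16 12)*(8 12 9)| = |(8 16 9)| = 3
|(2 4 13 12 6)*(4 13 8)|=4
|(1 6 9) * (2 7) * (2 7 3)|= |(1 6 9)(2 3)|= 6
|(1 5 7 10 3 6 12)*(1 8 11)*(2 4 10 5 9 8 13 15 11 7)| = |(1 9 8 7 5 2 4 10 3 6 12 13 15 11)| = 14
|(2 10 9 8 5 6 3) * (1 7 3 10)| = 20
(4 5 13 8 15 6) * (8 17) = [0, 1, 2, 3, 5, 13, 4, 7, 15, 9, 10, 11, 12, 17, 14, 6, 16, 8] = (4 5 13 17 8 15 6)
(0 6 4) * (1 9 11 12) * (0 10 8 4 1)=(0 6 1 9 11 12)(4 10 8)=[6, 9, 2, 3, 10, 5, 1, 7, 4, 11, 8, 12, 0]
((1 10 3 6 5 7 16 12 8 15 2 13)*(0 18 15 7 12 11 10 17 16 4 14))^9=(0 10)(1 8)(2 5)(3 18)(4 16)(6 15)(7 17)(11 14)(12 13)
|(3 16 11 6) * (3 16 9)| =6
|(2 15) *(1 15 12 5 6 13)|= 7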